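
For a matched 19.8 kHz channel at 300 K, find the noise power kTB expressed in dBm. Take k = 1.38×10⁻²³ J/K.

P_n = kTB = 1.38×10⁻²³ × 300 × 1.98×10⁴ = 8.20×10⁻¹⁷ W
In dBm: 10 log₁₀(8.20×10⁻¹⁷ / 10⁻³) = −130.9 dBm

−130.9 dBm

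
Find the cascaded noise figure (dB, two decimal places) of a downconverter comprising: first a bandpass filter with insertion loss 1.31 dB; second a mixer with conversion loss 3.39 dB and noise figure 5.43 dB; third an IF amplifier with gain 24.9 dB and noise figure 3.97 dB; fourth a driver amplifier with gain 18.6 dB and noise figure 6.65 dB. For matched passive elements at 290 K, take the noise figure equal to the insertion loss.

Convert to linear (a loss of L dB is a gain of −L dB): F_i = 10^(NF_i/10), G_i = 10^(G_i,dB/10)
  Stage 1: F_1 = 10^(1.31/10) = 1.352, G_1 = 10^(−1.31/10) = 0.7396
  Stage 2: F_2 = 10^(5.43/10) = 3.491, G_2 = 10^(−3.39/10) = 0.4581
  Stage 3: F_3 = 10^(3.97/10) = 2.495, G_3 = 10^(24.9/10) = 309.0
  Stage 4: F_4 = 10^(6.65/10) = 4.624, G_4 = 10^(18.6/10) = 72.44
Friis cascade:
  F = 1.352 + (3.491 − 1)/0.7396 + (2.495 − 1)/0.3388 + (4.624 − 1)/104.7 = 9.166
NF = 10 log₁₀(9.166) = 9.62 dB

9.62 dB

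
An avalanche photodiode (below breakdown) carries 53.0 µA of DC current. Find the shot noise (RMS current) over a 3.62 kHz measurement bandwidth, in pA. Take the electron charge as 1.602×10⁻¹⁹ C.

I_n = √(2qI·B)
2qI·B = 2 × 1.602×10⁻¹⁹ × 5.30×10⁻⁵ × 3.62×10³ = 6.15×10⁻²⁰ A²
I_n = √(6.15×10⁻²⁰) = 2.48×10⁻¹⁰ A = 248 pA

248 pA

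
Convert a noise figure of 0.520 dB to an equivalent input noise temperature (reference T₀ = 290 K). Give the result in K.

36.9 K

F = 10^(0.520/10) = 1.1272
T_e = (F − 1)·T₀ = (1.1272 − 1) × 290 = 36.9 K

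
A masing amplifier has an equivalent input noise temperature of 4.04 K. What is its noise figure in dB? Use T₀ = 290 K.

0.060 dB

F = 1 + T_e/T₀ = 1 + 4.04/290 = 1.01393
NF = 10 log₁₀(1.01393) = 0.060 dB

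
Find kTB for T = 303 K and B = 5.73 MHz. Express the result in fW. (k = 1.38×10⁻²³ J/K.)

P_n = kTB = 1.38×10⁻²³ × 303 × 5.73×10⁶ = 2.40×10⁻¹⁴ W = 24.0 fW

24.0 fW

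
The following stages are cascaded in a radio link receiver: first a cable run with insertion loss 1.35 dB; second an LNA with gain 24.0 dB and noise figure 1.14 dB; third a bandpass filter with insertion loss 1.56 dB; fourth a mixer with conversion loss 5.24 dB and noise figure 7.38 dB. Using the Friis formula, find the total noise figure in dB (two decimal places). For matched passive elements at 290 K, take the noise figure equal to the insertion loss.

Convert to linear (a loss of L dB is a gain of −L dB): F_i = 10^(NF_i/10), G_i = 10^(G_i,dB/10)
  Stage 1: F_1 = 10^(1.35/10) = 1.365, G_1 = 10^(−1.35/10) = 0.7328
  Stage 2: F_2 = 10^(1.14/10) = 1.300, G_2 = 10^(24.0/10) = 251.2
  Stage 3: F_3 = 10^(1.56/10) = 1.432, G_3 = 10^(−1.56/10) = 0.6982
  Stage 4: F_4 = 10^(7.38/10) = 5.470, G_4 = 10^(−5.24/10) = 0.2992
Friis cascade:
  F = 1.365 + (1.300 − 1)/0.7328 + (1.432 − 1)/184.1 + (5.470 − 1)/128.5 = 1.811
NF = 10 log₁₀(1.811) = 2.58 dB

2.58 dB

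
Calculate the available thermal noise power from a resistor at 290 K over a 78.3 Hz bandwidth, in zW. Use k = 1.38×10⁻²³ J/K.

313 zW

P_n = kTB = 1.38×10⁻²³ × 290 × 7.83×10¹ = 3.13×10⁻¹⁹ W = 313 zW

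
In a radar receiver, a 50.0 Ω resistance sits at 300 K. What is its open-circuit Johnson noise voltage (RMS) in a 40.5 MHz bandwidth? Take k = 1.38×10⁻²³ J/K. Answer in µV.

5.79 µV

V_n = √(4kTRB)
4kTRB = 4 × 1.38×10⁻²³ × 300 × 5.00×10¹ × 4.05×10⁷ = 3.35×10⁻¹¹ V²
V_n = √(3.35×10⁻¹¹) = 5.79×10⁻⁶ V = 5.79 µV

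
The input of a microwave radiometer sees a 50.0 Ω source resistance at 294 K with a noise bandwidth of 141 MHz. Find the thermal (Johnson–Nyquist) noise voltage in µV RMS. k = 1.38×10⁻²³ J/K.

V_n = √(4kTRB)
4kTRB = 4 × 1.38×10⁻²³ × 294 × 5.00×10¹ × 1.41×10⁸ = 1.14×10⁻¹⁰ V²
V_n = √(1.14×10⁻¹⁰) = 1.07×10⁻⁵ V = 10.7 µV

10.7 µV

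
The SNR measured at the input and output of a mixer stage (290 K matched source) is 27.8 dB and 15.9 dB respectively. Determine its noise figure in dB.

NF (dB) = SNR_in(dB) − SNR_out(dB) when the source is at T₀
NF = 27.8 − 15.9 = 11.9 dB

11.9 dB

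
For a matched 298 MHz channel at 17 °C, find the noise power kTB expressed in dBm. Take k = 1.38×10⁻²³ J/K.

T = 17 °C + 273.15 = 290.15 K
P_n = kTB = 1.38×10⁻²³ × 290.15 × 2.98×10⁸ = 1.19×10⁻¹² W
In dBm: 10 log₁₀(1.19×10⁻¹² / 10⁻³) = −89.2 dBm

−89.2 dBm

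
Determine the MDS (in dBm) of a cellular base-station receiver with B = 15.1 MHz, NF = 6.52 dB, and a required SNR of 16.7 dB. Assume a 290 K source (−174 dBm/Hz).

Sensitivity = −174 + 10 log₁₀(B) + NF + SNR_min
= −174 + 71.79 + 6.52 + 16.7
= −78.99 dBm → −79.0 dBm

−79.0 dBm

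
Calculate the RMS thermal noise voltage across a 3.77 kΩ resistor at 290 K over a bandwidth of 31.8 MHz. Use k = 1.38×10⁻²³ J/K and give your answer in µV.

V_n = √(4kTRB)
4kTRB = 4 × 1.38×10⁻²³ × 290 × 3.77×10³ × 3.18×10⁷ = 1.92×10⁻⁹ V²
V_n = √(1.92×10⁻⁹) = 4.38×10⁻⁵ V = 43.8 µV

43.8 µV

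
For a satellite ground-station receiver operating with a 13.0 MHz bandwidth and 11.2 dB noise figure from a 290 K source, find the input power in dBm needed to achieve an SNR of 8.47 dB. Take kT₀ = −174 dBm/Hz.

Sensitivity = −174 + 10 log₁₀(B) + NF + SNR_min
= −174 + 71.14 + 11.2 + 8.47
= −83.19 dBm → −83.2 dBm

−83.2 dBm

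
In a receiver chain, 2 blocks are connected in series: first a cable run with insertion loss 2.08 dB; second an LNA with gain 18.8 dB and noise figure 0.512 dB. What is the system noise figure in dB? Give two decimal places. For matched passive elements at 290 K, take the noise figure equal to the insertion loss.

2.59 dB

Convert to linear (a loss of L dB is a gain of −L dB): F_i = 10^(NF_i/10), G_i = 10^(G_i,dB/10)
  Stage 1: F_1 = 10^(2.08/10) = 1.614, G_1 = 10^(−2.08/10) = 0.6194
  Stage 2: F_2 = 10^(0.512/10) = 1.125, G_2 = 10^(18.8/10) = 75.86
Friis cascade:
  F = 1.614 + (1.125 − 1)/0.6194 = 1.816
NF = 10 log₁₀(1.816) = 2.59 dB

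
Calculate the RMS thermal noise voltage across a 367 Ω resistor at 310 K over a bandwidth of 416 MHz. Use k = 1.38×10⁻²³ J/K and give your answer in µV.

V_n = √(4kTRB)
4kTRB = 4 × 1.38×10⁻²³ × 310 × 3.67×10² × 4.16×10⁸ = 2.61×10⁻⁹ V²
V_n = √(2.61×10⁻⁹) = 5.11×10⁻⁵ V = 51.1 µV

51.1 µV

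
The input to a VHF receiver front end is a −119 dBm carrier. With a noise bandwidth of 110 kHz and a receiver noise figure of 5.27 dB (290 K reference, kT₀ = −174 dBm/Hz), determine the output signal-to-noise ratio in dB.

−0.7 dB

Noise floor: N = −174 + 10 log₁₀(B) + NF
10 log₁₀(1.10×10⁵) = 50.41 dB
N = −174 + 50.41 + 5.27 = −118.32 dBm
SNR = P_sig − N = −119 − (−118.32) = −0.68 dB → −0.7 dB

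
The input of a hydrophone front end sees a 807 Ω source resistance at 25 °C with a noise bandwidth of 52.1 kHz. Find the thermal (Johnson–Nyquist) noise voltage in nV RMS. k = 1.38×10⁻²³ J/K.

T = 25 °C + 273.15 = 298.15 K
V_n = √(4kTRB)
4kTRB = 4 × 1.38×10⁻²³ × 298.15 × 8.07×10² × 5.21×10⁴ = 6.92×10⁻¹³ V²
V_n = √(6.92×10⁻¹³) = 8.32×10⁻⁷ V = 832 nV

832 nV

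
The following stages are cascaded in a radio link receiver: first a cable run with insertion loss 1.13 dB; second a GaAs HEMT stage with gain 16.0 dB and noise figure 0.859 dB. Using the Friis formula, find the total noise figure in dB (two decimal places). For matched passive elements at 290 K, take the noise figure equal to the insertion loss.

1.99 dB

Convert to linear (a loss of L dB is a gain of −L dB): F_i = 10^(NF_i/10), G_i = 10^(G_i,dB/10)
  Stage 1: F_1 = 10^(1.13/10) = 1.297, G_1 = 10^(−1.13/10) = 0.7709
  Stage 2: F_2 = 10^(0.859/10) = 1.219, G_2 = 10^(16.0/10) = 39.81
Friis cascade:
  F = 1.297 + (1.219 − 1)/0.7709 = 1.581
NF = 10 log₁₀(1.581) = 1.99 dB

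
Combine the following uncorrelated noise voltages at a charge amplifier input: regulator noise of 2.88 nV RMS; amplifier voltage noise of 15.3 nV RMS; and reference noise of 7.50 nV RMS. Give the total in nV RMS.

17.3 nV

Uncorrelated sources add in power (mean-square): V_tot = √(ΣV_i²)
V_tot = √[(2.88×10⁻⁹)² + (1.53×10⁻⁸)² + (7.50×10⁻⁹)²] = 1.73×10⁻⁸ V = 17.3 nV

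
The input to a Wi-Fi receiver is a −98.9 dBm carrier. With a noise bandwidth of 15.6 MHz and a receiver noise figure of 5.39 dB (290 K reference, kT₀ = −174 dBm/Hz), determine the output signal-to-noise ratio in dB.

Noise floor: N = −174 + 10 log₁₀(B) + NF
10 log₁₀(1.56×10⁷) = 71.93 dB
N = −174 + 71.93 + 5.39 = −96.68 dBm
SNR = P_sig − N = −98.9 − (−96.68) = −2.22 dB → −2.2 dB

−2.2 dB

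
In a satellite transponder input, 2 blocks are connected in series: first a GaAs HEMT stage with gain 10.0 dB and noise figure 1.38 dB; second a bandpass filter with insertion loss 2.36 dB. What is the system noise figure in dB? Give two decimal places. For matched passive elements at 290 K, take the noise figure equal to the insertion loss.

1.60 dB

Convert to linear (a loss of L dB is a gain of −L dB): F_i = 10^(NF_i/10), G_i = 10^(G_i,dB/10)
  Stage 1: F_1 = 10^(1.38/10) = 1.374, G_1 = 10^(10.0/10) = 10.00
  Stage 2: F_2 = 10^(2.36/10) = 1.722, G_2 = 10^(−2.36/10) = 0.5808
Friis cascade:
  F = 1.374 + (1.722 − 1)/10.00 = 1.446
NF = 10 log₁₀(1.446) = 1.60 dB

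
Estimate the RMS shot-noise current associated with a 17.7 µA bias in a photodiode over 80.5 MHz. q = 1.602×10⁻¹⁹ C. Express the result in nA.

21.4 nA

I_n = √(2qI·B)
2qI·B = 2 × 1.602×10⁻¹⁹ × 1.77×10⁻⁵ × 8.05×10⁷ = 4.57×10⁻¹⁶ A²
I_n = √(4.57×10⁻¹⁶) = 2.14×10⁻⁸ A = 21.4 nA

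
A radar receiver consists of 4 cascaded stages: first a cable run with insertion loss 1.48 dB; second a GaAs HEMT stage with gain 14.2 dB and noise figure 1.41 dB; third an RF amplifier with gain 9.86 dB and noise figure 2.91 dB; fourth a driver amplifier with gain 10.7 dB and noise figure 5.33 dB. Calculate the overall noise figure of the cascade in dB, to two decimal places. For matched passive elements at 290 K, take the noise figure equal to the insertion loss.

Convert to linear (a loss of L dB is a gain of −L dB): F_i = 10^(NF_i/10), G_i = 10^(G_i,dB/10)
  Stage 1: F_1 = 10^(1.48/10) = 1.406, G_1 = 10^(−1.48/10) = 0.7112
  Stage 2: F_2 = 10^(1.41/10) = 1.384, G_2 = 10^(14.2/10) = 26.30
  Stage 3: F_3 = 10^(2.91/10) = 1.954, G_3 = 10^(9.86/10) = 9.683
  Stage 4: F_4 = 10^(5.33/10) = 3.412, G_4 = 10^(10.7/10) = 11.75
Friis cascade:
  F = 1.406 + (1.384 − 1)/0.7112 + (1.954 − 1)/18.71 + (3.412 − 1)/181.1 = 2.010
NF = 10 log₁₀(2.010) = 3.03 dB

3.03 dB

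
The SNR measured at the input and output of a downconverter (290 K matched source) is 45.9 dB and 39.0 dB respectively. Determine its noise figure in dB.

NF (dB) = SNR_in(dB) − SNR_out(dB) when the source is at T₀
NF = 45.9 − 39.0 = 6.9 dB

6.9 dB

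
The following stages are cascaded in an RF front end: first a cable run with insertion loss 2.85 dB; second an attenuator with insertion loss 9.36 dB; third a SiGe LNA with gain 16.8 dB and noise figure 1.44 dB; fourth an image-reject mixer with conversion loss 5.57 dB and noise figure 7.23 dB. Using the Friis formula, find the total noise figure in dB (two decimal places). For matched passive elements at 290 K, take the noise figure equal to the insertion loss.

13.92 dB

Convert to linear (a loss of L dB is a gain of −L dB): F_i = 10^(NF_i/10), G_i = 10^(G_i,dB/10)
  Stage 1: F_1 = 10^(2.85/10) = 1.928, G_1 = 10^(−2.85/10) = 0.5188
  Stage 2: F_2 = 10^(9.36/10) = 8.630, G_2 = 10^(−9.36/10) = 0.1159
  Stage 3: F_3 = 10^(1.44/10) = 1.393, G_3 = 10^(16.8/10) = 47.86
  Stage 4: F_4 = 10^(7.23/10) = 5.284, G_4 = 10^(−5.57/10) = 0.2773
Friis cascade:
  F = 1.928 + (8.630 − 1)/0.5188 + (1.393 − 1)/0.06012 + (5.284 − 1)/2.877 = 24.66
NF = 10 log₁₀(24.66) = 13.92 dB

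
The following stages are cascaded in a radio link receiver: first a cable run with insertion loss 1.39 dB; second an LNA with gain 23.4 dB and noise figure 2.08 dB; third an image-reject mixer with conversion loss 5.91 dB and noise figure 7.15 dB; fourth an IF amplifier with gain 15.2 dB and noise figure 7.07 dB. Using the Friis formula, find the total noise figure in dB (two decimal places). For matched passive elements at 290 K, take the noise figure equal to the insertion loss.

Convert to linear (a loss of L dB is a gain of −L dB): F_i = 10^(NF_i/10), G_i = 10^(G_i,dB/10)
  Stage 1: F_1 = 10^(1.39/10) = 1.377, G_1 = 10^(−1.39/10) = 0.7261
  Stage 2: F_2 = 10^(2.08/10) = 1.614, G_2 = 10^(23.4/10) = 218.8
  Stage 3: F_3 = 10^(7.15/10) = 5.188, G_3 = 10^(−5.91/10) = 0.2564
  Stage 4: F_4 = 10^(7.07/10) = 5.093, G_4 = 10^(15.2/10) = 33.11
Friis cascade:
  F = 1.377 + (1.614 − 1)/0.7261 + (5.188 − 1)/158.9 + (5.093 − 1)/40.74 = 2.350
NF = 10 log₁₀(2.350) = 3.71 dB

3.71 dB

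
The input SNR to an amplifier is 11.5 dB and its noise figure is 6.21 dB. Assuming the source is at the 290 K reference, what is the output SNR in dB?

By definition F = SNR_in/SNR_out, so in dB: SNR_out = SNR_in − NF
SNR_out = 11.5 − 6.21 = 5.29 dB

5.29 dB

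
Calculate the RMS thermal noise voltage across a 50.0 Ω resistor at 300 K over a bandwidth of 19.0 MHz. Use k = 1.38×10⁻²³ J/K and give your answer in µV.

3.97 µV

V_n = √(4kTRB)
4kTRB = 4 × 1.38×10⁻²³ × 300 × 5.00×10¹ × 1.90×10⁷ = 1.57×10⁻¹¹ V²
V_n = √(1.57×10⁻¹¹) = 3.97×10⁻⁶ V = 3.97 µV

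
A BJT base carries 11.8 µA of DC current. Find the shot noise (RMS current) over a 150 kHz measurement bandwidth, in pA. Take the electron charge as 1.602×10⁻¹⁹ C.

753 pA

I_n = √(2qI·B)
2qI·B = 2 × 1.602×10⁻¹⁹ × 1.18×10⁻⁵ × 1.50×10⁵ = 5.67×10⁻¹⁹ A²
I_n = √(5.67×10⁻¹⁹) = 7.53×10⁻¹⁰ A = 753 pA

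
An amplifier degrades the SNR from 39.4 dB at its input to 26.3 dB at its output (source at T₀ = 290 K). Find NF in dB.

NF (dB) = SNR_in(dB) − SNR_out(dB) when the source is at T₀
NF = 39.4 − 26.3 = 13.1 dB

13.1 dB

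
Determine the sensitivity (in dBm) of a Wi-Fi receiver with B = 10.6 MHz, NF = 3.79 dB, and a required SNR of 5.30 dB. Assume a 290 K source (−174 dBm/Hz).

Sensitivity = −174 + 10 log₁₀(B) + NF + SNR_min
= −174 + 70.25 + 3.79 + 5.30
= −94.66 dBm → −94.7 dBm

−94.7 dBm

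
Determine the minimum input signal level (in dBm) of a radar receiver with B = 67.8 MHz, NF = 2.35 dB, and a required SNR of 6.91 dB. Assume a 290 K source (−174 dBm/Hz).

Sensitivity = −174 + 10 log₁₀(B) + NF + SNR_min
= −174 + 78.31 + 2.35 + 6.91
= −86.43 dBm → −86.4 dBm

−86.4 dBm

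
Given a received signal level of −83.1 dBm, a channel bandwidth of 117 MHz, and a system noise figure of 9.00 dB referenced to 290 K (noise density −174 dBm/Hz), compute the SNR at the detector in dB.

Noise floor: N = −174 + 10 log₁₀(B) + NF
10 log₁₀(1.17×10⁸) = 80.68 dB
N = −174 + 80.68 + 9.00 = −84.32 dBm
SNR = P_sig − N = −83.1 − (−84.32) = 1.22 dB → 1.2 dB

1.2 dB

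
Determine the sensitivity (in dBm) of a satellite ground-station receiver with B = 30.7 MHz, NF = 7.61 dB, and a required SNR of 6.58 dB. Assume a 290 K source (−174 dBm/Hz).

−84.9 dBm

Sensitivity = −174 + 10 log₁₀(B) + NF + SNR_min
= −174 + 74.87 + 7.61 + 6.58
= −84.94 dBm → −84.9 dBm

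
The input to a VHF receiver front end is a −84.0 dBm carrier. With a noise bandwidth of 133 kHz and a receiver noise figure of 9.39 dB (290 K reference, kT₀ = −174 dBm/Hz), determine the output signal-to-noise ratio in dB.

Noise floor: N = −174 + 10 log₁₀(B) + NF
10 log₁₀(1.33×10⁵) = 51.24 dB
N = −174 + 51.24 + 9.39 = −113.37 dBm
SNR = P_sig − N = −84.0 − (−113.37) = 29.37 dB → 29.4 dB

29.4 dB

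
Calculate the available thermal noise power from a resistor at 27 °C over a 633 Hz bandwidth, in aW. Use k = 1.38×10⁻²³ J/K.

2.62 aW

T = 27 °C + 273.15 = 300.15 K
P_n = kTB = 1.38×10⁻²³ × 300.15 × 6.33×10² = 2.62×10⁻¹⁸ W = 2.62 aW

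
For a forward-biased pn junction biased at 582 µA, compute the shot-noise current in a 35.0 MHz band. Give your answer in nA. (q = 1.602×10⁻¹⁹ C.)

80.8 nA

I_n = √(2qI·B)
2qI·B = 2 × 1.602×10⁻¹⁹ × 5.82×10⁻⁴ × 3.50×10⁷ = 6.53×10⁻¹⁵ A²
I_n = √(6.53×10⁻¹⁵) = 8.08×10⁻⁸ A = 80.8 nA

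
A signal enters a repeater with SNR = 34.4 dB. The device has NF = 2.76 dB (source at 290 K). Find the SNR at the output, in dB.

31.64 dB

By definition F = SNR_in/SNR_out, so in dB: SNR_out = SNR_in − NF
SNR_out = 34.4 − 2.76 = 31.64 dB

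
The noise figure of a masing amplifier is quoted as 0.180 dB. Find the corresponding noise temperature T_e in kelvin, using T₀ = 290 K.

F = 10^(0.180/10) = 1.04232
T_e = (F − 1)·T₀ = (1.04232 − 1) × 290 = 12.3 K

12.3 K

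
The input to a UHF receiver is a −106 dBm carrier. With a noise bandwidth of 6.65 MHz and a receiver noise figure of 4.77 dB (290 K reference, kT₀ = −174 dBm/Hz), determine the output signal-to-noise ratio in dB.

Noise floor: N = −174 + 10 log₁₀(B) + NF
10 log₁₀(6.65×10⁶) = 68.23 dB
N = −174 + 68.23 + 4.77 = −101.00 dBm
SNR = P_sig − N = −106 − (−101.00) = −5.00 dB → −5.0 dB

−5.0 dB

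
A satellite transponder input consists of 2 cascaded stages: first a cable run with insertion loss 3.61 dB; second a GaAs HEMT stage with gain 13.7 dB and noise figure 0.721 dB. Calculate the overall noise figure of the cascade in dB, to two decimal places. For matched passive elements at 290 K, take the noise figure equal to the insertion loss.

4.33 dB

Convert to linear (a loss of L dB is a gain of −L dB): F_i = 10^(NF_i/10), G_i = 10^(G_i,dB/10)
  Stage 1: F_1 = 10^(3.61/10) = 2.296, G_1 = 10^(−3.61/10) = 0.4355
  Stage 2: F_2 = 10^(0.721/10) = 1.181, G_2 = 10^(13.7/10) = 23.44
Friis cascade:
  F = 2.296 + (1.181 − 1)/0.4355 = 2.711
NF = 10 log₁₀(2.711) = 4.33 dB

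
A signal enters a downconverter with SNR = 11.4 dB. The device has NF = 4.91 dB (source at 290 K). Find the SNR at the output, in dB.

By definition F = SNR_in/SNR_out, so in dB: SNR_out = SNR_in − NF
SNR_out = 11.4 − 4.91 = 6.49 dB

6.49 dB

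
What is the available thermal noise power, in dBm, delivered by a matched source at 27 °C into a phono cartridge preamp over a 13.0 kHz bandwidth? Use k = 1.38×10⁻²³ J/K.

−132.7 dBm

T = 27 °C + 273.15 = 300.15 K
P_n = kTB = 1.38×10⁻²³ × 300.15 × 1.30×10⁴ = 5.38×10⁻¹⁷ W
In dBm: 10 log₁₀(5.38×10⁻¹⁷ / 10⁻³) = −132.7 dBm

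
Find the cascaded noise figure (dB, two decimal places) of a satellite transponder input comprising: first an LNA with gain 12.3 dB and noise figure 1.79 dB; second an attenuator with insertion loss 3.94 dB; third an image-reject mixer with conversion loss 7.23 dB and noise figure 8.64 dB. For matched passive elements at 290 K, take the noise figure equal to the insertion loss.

4.01 dB

Convert to linear (a loss of L dB is a gain of −L dB): F_i = 10^(NF_i/10), G_i = 10^(G_i,dB/10)
  Stage 1: F_1 = 10^(1.79/10) = 1.510, G_1 = 10^(12.3/10) = 16.98
  Stage 2: F_2 = 10^(3.94/10) = 2.477, G_2 = 10^(−3.94/10) = 0.4036
  Stage 3: F_3 = 10^(8.64/10) = 7.311, G_3 = 10^(−7.23/10) = 0.1892
Friis cascade:
  F = 1.510 + (2.477 − 1)/16.98 + (7.311 − 1)/6.855 = 2.518
NF = 10 log₁₀(2.518) = 4.01 dB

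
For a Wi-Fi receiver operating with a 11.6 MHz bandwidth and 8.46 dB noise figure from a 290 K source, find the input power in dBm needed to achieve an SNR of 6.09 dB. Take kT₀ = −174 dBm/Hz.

Sensitivity = −174 + 10 log₁₀(B) + NF + SNR_min
= −174 + 70.64 + 8.46 + 6.09
= −88.81 dBm → −88.8 dBm

−88.8 dBm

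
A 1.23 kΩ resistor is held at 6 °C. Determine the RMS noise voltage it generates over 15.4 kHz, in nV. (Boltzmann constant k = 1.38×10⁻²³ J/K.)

540 nV

T = 6 °C + 273.15 = 279.15 K
V_n = √(4kTRB)
4kTRB = 4 × 1.38×10⁻²³ × 279.15 × 1.23×10³ × 1.54×10⁴ = 2.92×10⁻¹³ V²
V_n = √(2.92×10⁻¹³) = 5.40×10⁻⁷ V = 540 nV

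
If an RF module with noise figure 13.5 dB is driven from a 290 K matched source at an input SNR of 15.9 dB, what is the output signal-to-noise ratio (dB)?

2.4 dB

By definition F = SNR_in/SNR_out, so in dB: SNR_out = SNR_in − NF
SNR_out = 15.9 − 13.5 = 2.4 dB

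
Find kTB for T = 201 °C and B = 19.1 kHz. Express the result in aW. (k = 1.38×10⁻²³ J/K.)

125 aW

T = 201 °C + 273.15 = 474.15 K
P_n = kTB = 1.38×10⁻²³ × 474.15 × 1.91×10⁴ = 1.25×10⁻¹⁶ W = 125 aW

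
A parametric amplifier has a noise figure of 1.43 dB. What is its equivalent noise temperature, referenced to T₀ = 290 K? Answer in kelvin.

113 K

F = 10^(1.43/10) = 1.38995
T_e = (F − 1)·T₀ = (1.38995 − 1) × 290 = 113 K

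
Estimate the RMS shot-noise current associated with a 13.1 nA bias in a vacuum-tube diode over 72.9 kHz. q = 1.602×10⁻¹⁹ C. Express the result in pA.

17.5 pA

I_n = √(2qI·B)
2qI·B = 2 × 1.602×10⁻¹⁹ × 1.31×10⁻⁸ × 7.29×10⁴ = 3.06×10⁻²² A²
I_n = √(3.06×10⁻²²) = 1.75×10⁻¹¹ A = 17.5 pA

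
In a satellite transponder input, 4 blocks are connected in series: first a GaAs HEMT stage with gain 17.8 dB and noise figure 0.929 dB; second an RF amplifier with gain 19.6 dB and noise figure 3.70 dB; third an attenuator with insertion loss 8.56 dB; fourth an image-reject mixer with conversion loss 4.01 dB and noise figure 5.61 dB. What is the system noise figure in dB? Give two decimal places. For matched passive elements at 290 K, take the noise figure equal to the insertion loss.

1.02 dB

Convert to linear (a loss of L dB is a gain of −L dB): F_i = 10^(NF_i/10), G_i = 10^(G_i,dB/10)
  Stage 1: F_1 = 10^(0.929/10) = 1.239, G_1 = 10^(17.8/10) = 60.26
  Stage 2: F_2 = 10^(3.70/10) = 2.344, G_2 = 10^(19.6/10) = 91.20
  Stage 3: F_3 = 10^(8.56/10) = 7.178, G_3 = 10^(−8.56/10) = 0.1393
  Stage 4: F_4 = 10^(5.61/10) = 3.639, G_4 = 10^(−4.01/10) = 0.3972
Friis cascade:
  F = 1.239 + (2.344 − 1)/60.26 + (7.178 − 1)/5495 + (3.639 − 1)/765.6 = 1.265
NF = 10 log₁₀(1.265) = 1.02 dB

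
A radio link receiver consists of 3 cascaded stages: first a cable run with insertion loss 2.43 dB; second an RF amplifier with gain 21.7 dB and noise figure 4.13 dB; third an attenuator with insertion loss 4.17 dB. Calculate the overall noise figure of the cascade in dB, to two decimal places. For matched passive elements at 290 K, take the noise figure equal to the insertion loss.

Convert to linear (a loss of L dB is a gain of −L dB): F_i = 10^(NF_i/10), G_i = 10^(G_i,dB/10)
  Stage 1: F_1 = 10^(2.43/10) = 1.750, G_1 = 10^(−2.43/10) = 0.5715
  Stage 2: F_2 = 10^(4.13/10) = 2.588, G_2 = 10^(21.7/10) = 147.9
  Stage 3: F_3 = 10^(4.17/10) = 2.612, G_3 = 10^(−4.17/10) = 0.3828
Friis cascade:
  F = 1.750 + (2.588 − 1)/0.5715 + (2.612 − 1)/84.53 = 4.548
NF = 10 log₁₀(4.548) = 6.58 dB

6.58 dB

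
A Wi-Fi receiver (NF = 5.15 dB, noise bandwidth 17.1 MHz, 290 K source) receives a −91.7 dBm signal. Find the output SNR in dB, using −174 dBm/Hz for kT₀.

4.8 dB

Noise floor: N = −174 + 10 log₁₀(B) + NF
10 log₁₀(1.71×10⁷) = 72.33 dB
N = −174 + 72.33 + 5.15 = −96.52 dBm
SNR = P_sig − N = −91.7 − (−96.52) = 4.82 dB → 4.8 dB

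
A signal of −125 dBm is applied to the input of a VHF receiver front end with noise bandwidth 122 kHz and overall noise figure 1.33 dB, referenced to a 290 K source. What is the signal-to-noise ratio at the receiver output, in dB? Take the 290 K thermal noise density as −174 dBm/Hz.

Noise floor: N = −174 + 10 log₁₀(B) + NF
10 log₁₀(1.22×10⁵) = 50.86 dB
N = −174 + 50.86 + 1.33 = −121.81 dBm
SNR = P_sig − N = −125 − (−121.81) = −3.19 dB → −3.2 dB

−3.2 dB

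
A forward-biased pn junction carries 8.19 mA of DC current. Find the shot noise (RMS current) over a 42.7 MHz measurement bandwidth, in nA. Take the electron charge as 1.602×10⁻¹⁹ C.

335 nA

I_n = √(2qI·B)
2qI·B = 2 × 1.602×10⁻¹⁹ × 8.19×10⁻³ × 4.27×10⁷ = 1.12×10⁻¹³ A²
I_n = √(1.12×10⁻¹³) = 3.35×10⁻⁷ A = 335 nA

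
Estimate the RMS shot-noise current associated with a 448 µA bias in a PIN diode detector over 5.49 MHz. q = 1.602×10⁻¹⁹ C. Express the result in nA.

I_n = √(2qI·B)
2qI·B = 2 × 1.602×10⁻¹⁹ × 4.48×10⁻⁴ × 5.49×10⁶ = 7.88×10⁻¹⁶ A²
I_n = √(7.88×10⁻¹⁶) = 2.81×10⁻⁸ A = 28.1 nA

28.1 nA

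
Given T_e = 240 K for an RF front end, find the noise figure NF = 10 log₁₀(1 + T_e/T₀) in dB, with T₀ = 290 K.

F = 1 + T_e/T₀ = 1 + 240/290 = 1.82759
NF = 10 log₁₀(1.82759) = 2.62 dB

2.62 dB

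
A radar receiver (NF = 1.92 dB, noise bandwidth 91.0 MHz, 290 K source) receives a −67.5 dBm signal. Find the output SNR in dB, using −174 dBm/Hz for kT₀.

Noise floor: N = −174 + 10 log₁₀(B) + NF
10 log₁₀(9.10×10⁷) = 79.59 dB
N = −174 + 79.59 + 1.92 = −92.49 dBm
SNR = P_sig − N = −67.5 − (−92.49) = 24.99 dB → 25.0 dB

25.0 dB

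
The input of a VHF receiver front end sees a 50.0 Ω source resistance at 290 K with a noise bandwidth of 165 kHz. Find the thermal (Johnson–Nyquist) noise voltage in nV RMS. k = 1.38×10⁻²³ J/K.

363 nV

V_n = √(4kTRB)
4kTRB = 4 × 1.38×10⁻²³ × 290 × 5.00×10¹ × 1.65×10⁵ = 1.32×10⁻¹³ V²
V_n = √(1.32×10⁻¹³) = 3.63×10⁻⁷ V = 363 nV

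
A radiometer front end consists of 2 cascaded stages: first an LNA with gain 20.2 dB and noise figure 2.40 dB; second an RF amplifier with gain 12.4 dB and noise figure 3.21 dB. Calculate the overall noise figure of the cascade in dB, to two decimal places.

2.43 dB

Convert to linear (a loss of L dB is a gain of −L dB): F_i = 10^(NF_i/10), G_i = 10^(G_i,dB/10)
  Stage 1: F_1 = 10^(2.40/10) = 1.738, G_1 = 10^(20.2/10) = 104.7
  Stage 2: F_2 = 10^(3.21/10) = 2.094, G_2 = 10^(12.4/10) = 17.38
Friis cascade:
  F = 1.738 + (2.094 − 1)/104.7 = 1.748
NF = 10 log₁₀(1.748) = 2.43 dB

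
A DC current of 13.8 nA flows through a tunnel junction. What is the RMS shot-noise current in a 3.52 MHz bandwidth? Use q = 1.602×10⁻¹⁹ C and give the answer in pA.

I_n = √(2qI·B)
2qI·B = 2 × 1.602×10⁻¹⁹ × 1.38×10⁻⁸ × 3.52×10⁶ = 1.56×10⁻²⁰ A²
I_n = √(1.56×10⁻²⁰) = 1.25×10⁻¹⁰ A = 125 pA

125 pA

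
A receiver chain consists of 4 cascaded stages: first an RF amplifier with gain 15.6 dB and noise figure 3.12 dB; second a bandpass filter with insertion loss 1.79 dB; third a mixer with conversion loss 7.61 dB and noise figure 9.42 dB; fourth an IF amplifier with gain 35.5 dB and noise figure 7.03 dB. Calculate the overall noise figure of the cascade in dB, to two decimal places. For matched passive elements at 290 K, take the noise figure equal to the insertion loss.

5.26 dB

Convert to linear (a loss of L dB is a gain of −L dB): F_i = 10^(NF_i/10), G_i = 10^(G_i,dB/10)
  Stage 1: F_1 = 10^(3.12/10) = 2.051, G_1 = 10^(15.6/10) = 36.31
  Stage 2: F_2 = 10^(1.79/10) = 1.510, G_2 = 10^(−1.79/10) = 0.6622
  Stage 3: F_3 = 10^(9.42/10) = 8.750, G_3 = 10^(−7.61/10) = 0.1734
  Stage 4: F_4 = 10^(7.03/10) = 5.047, G_4 = 10^(35.5/10) = 3548
Friis cascade:
  F = 2.051 + (1.510 − 1)/36.31 + (8.750 − 1)/24.04 + (5.047 − 1)/4.169 = 3.358
NF = 10 log₁₀(3.358) = 5.26 dB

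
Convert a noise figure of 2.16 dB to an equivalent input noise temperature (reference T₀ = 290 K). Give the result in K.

F = 10^(2.16/10) = 1.64437
T_e = (F − 1)·T₀ = (1.64437 − 1) × 290 = 187 K

187 K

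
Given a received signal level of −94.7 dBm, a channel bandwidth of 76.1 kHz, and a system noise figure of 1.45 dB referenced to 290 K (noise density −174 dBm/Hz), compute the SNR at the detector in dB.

29.0 dB

Noise floor: N = −174 + 10 log₁₀(B) + NF
10 log₁₀(7.61×10⁴) = 48.81 dB
N = −174 + 48.81 + 1.45 = −123.74 dBm
SNR = P_sig − N = −94.7 − (−123.74) = 29.04 dB → 29.0 dB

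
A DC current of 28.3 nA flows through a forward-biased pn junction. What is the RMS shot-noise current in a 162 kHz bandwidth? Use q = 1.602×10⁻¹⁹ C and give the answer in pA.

38.3 pA

I_n = √(2qI·B)
2qI·B = 2 × 1.602×10⁻¹⁹ × 2.83×10⁻⁸ × 1.62×10⁵ = 1.47×10⁻²¹ A²
I_n = √(1.47×10⁻²¹) = 3.83×10⁻¹¹ A = 38.3 pA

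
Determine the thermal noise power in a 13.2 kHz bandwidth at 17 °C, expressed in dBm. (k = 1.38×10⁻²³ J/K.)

T = 17 °C + 273.15 = 290.15 K
P_n = kTB = 1.38×10⁻²³ × 290.15 × 1.32×10⁴ = 5.29×10⁻¹⁷ W
In dBm: 10 log₁₀(5.29×10⁻¹⁷ / 10⁻³) = −132.8 dBm

−132.8 dBm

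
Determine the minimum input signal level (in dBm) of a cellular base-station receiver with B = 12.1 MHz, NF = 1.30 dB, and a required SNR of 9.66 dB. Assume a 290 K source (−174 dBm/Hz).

−92.2 dBm

Sensitivity = −174 + 10 log₁₀(B) + NF + SNR_min
= −174 + 70.83 + 1.30 + 9.66
= −92.21 dBm → −92.2 dBm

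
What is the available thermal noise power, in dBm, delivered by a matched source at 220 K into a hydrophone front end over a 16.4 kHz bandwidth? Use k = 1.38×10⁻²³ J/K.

P_n = kTB = 1.38×10⁻²³ × 220 × 1.64×10⁴ = 4.98×10⁻¹⁷ W
In dBm: 10 log₁₀(4.98×10⁻¹⁷ / 10⁻³) = −133.0 dBm

−133.0 dBm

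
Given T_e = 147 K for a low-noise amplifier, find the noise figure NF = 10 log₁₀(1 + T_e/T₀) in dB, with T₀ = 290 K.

F = 1 + T_e/T₀ = 1 + 147/290 = 1.5069
NF = 10 log₁₀(1.5069) = 1.78 dB

1.78 dB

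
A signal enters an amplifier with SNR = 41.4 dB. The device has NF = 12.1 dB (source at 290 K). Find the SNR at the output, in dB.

29.3 dB

By definition F = SNR_in/SNR_out, so in dB: SNR_out = SNR_in − NF
SNR_out = 41.4 − 12.1 = 29.3 dB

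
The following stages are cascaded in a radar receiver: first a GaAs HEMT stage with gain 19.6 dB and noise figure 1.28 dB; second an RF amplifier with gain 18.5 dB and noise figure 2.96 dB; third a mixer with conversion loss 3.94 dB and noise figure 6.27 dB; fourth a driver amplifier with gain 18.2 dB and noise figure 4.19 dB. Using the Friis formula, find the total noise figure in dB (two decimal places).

Convert to linear (a loss of L dB is a gain of −L dB): F_i = 10^(NF_i/10), G_i = 10^(G_i,dB/10)
  Stage 1: F_1 = 10^(1.28/10) = 1.343, G_1 = 10^(19.6/10) = 91.20
  Stage 2: F_2 = 10^(2.96/10) = 1.977, G_2 = 10^(18.5/10) = 70.79
  Stage 3: F_3 = 10^(6.27/10) = 4.236, G_3 = 10^(−3.94/10) = 0.4036
  Stage 4: F_4 = 10^(4.19/10) = 2.624, G_4 = 10^(18.2/10) = 66.07
Friis cascade:
  F = 1.343 + (1.977 − 1)/91.20 + (4.236 − 1)/6457 + (2.624 − 1)/2606 = 1.355
NF = 10 log₁₀(1.355) = 1.32 dB

1.32 dB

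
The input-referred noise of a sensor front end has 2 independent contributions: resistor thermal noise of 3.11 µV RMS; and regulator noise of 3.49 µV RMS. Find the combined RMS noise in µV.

Uncorrelated sources add in power (mean-square): V_tot = √(ΣV_i²)
V_tot = √[(3.11×10⁻⁶)² + (3.49×10⁻⁶)²] = 4.67×10⁻⁶ V = 4.67 µV

4.67 µV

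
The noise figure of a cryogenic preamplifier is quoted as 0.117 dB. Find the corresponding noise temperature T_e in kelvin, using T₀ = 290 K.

7.92 K

F = 10^(0.117/10) = 1.02731
T_e = (F − 1)·T₀ = (1.02731 − 1) × 290 = 7.92 K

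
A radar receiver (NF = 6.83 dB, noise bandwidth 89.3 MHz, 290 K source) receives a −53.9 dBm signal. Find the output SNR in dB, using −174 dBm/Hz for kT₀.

Noise floor: N = −174 + 10 log₁₀(B) + NF
10 log₁₀(8.93×10⁷) = 79.51 dB
N = −174 + 79.51 + 6.83 = −87.66 dBm
SNR = P_sig − N = −53.9 − (−87.66) = 33.76 dB → 33.8 dB

33.8 dB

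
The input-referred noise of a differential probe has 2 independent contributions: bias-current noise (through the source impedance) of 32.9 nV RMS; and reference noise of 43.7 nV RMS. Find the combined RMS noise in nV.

Uncorrelated sources add in power (mean-square): V_tot = √(ΣV_i²)
V_tot = √[(3.29×10⁻⁸)² + (4.37×10⁻⁸)²] = 5.47×10⁻⁸ V = 54.7 nV

54.7 nV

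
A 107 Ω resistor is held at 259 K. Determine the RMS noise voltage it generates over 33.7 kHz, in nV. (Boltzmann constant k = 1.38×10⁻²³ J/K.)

227 nV

V_n = √(4kTRB)
4kTRB = 4 × 1.38×10⁻²³ × 259 × 1.07×10² × 3.37×10⁴ = 5.16×10⁻¹⁴ V²
V_n = √(5.16×10⁻¹⁴) = 2.27×10⁻⁷ V = 227 nV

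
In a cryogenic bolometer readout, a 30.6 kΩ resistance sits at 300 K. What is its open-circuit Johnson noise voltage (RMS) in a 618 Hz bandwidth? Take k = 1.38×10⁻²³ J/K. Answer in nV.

V_n = √(4kTRB)
4kTRB = 4 × 1.38×10⁻²³ × 300 × 3.06×10⁴ × 6.18×10² = 3.13×10⁻¹³ V²
V_n = √(3.13×10⁻¹³) = 5.60×10⁻⁷ V = 560 nV

560 nV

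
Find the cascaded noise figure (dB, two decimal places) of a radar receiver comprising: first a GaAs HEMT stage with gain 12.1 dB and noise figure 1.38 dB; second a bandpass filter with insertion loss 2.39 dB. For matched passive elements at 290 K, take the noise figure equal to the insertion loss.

1.52 dB

Convert to linear (a loss of L dB is a gain of −L dB): F_i = 10^(NF_i/10), G_i = 10^(G_i,dB/10)
  Stage 1: F_1 = 10^(1.38/10) = 1.374, G_1 = 10^(12.1/10) = 16.22
  Stage 2: F_2 = 10^(2.39/10) = 1.734, G_2 = 10^(−2.39/10) = 0.5768
Friis cascade:
  F = 1.374 + (1.734 − 1)/16.22 = 1.419
NF = 10 log₁₀(1.419) = 1.52 dB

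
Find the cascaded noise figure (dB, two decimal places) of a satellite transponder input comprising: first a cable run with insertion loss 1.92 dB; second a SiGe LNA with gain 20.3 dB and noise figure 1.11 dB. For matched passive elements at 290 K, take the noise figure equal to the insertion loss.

3.03 dB

Convert to linear (a loss of L dB is a gain of −L dB): F_i = 10^(NF_i/10), G_i = 10^(G_i,dB/10)
  Stage 1: F_1 = 10^(1.92/10) = 1.556, G_1 = 10^(−1.92/10) = 0.6427
  Stage 2: F_2 = 10^(1.11/10) = 1.291, G_2 = 10^(20.3/10) = 107.2
Friis cascade:
  F = 1.556 + (1.291 − 1)/0.6427 = 2.009
NF = 10 log₁₀(2.009) = 3.03 dB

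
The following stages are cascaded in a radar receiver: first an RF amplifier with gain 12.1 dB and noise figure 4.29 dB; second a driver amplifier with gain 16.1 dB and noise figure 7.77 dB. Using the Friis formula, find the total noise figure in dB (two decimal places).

Convert to linear (a loss of L dB is a gain of −L dB): F_i = 10^(NF_i/10), G_i = 10^(G_i,dB/10)
  Stage 1: F_1 = 10^(4.29/10) = 2.685, G_1 = 10^(12.1/10) = 16.22
  Stage 2: F_2 = 10^(7.77/10) = 5.984, G_2 = 10^(16.1/10) = 40.74
Friis cascade:
  F = 2.685 + (5.984 − 1)/16.22 = 2.993
NF = 10 log₁₀(2.993) = 4.76 dB

4.76 dB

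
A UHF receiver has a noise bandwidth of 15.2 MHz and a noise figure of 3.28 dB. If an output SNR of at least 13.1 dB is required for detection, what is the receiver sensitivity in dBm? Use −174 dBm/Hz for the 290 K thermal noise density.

Sensitivity = −174 + 10 log₁₀(B) + NF + SNR_min
= −174 + 71.82 + 3.28 + 13.1
= −85.80 dBm → −85.8 dBm

−85.8 dBm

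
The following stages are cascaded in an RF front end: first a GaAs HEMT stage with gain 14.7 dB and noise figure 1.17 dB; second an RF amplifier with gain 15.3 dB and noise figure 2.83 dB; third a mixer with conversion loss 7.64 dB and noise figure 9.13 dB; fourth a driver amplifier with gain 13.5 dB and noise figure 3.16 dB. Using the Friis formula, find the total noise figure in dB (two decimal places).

Convert to linear (a loss of L dB is a gain of −L dB): F_i = 10^(NF_i/10), G_i = 10^(G_i,dB/10)
  Stage 1: F_1 = 10^(1.17/10) = 1.309, G_1 = 10^(14.7/10) = 29.51
  Stage 2: F_2 = 10^(2.83/10) = 1.919, G_2 = 10^(15.3/10) = 33.88
  Stage 3: F_3 = 10^(9.13/10) = 8.185, G_3 = 10^(−7.64/10) = 0.1722
  Stage 4: F_4 = 10^(3.16/10) = 2.070, G_4 = 10^(13.5/10) = 22.39
Friis cascade:
  F = 1.309 + (1.919 − 1)/29.51 + (8.185 − 1)/1000 + (2.070 − 1)/172.2 = 1.354
NF = 10 log₁₀(1.354) = 1.32 dB

1.32 dB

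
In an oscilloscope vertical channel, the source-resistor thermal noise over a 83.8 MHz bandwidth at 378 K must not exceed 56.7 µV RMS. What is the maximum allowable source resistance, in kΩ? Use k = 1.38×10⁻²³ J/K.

Johnson–Nyquist: V_n = √(4kTRB) ⇒ R = V_n² / (4kTB)
4kTB = 4 × 1.38×10⁻²³ × 378 × 8.38×10⁷ = 1.75×10⁻¹²
R = (5.67×10⁻⁵)² / 1.75×10⁻¹² = 1.84×10³ Ω = 1.84 kΩ

1.84 kΩ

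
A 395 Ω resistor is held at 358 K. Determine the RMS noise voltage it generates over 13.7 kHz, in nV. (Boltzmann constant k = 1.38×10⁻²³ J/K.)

327 nV

V_n = √(4kTRB)
4kTRB = 4 × 1.38×10⁻²³ × 358 × 3.95×10² × 1.37×10⁴ = 1.07×10⁻¹³ V²
V_n = √(1.07×10⁻¹³) = 3.27×10⁻⁷ V = 327 nV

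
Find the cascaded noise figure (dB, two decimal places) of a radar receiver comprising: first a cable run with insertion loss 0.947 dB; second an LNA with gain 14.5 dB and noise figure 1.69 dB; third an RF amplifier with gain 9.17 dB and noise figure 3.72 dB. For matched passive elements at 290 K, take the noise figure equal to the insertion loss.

Convert to linear (a loss of L dB is a gain of −L dB): F_i = 10^(NF_i/10), G_i = 10^(G_i,dB/10)
  Stage 1: F_1 = 10^(0.947/10) = 1.244, G_1 = 10^(−0.947/10) = 0.8041
  Stage 2: F_2 = 10^(1.69/10) = 1.476, G_2 = 10^(14.5/10) = 28.18
  Stage 3: F_3 = 10^(3.72/10) = 2.355, G_3 = 10^(9.17/10) = 8.260
Friis cascade:
  F = 1.244 + (1.476 − 1)/0.8041 + (2.355 − 1)/22.66 = 1.895
NF = 10 log₁₀(1.895) = 2.78 dB

2.78 dB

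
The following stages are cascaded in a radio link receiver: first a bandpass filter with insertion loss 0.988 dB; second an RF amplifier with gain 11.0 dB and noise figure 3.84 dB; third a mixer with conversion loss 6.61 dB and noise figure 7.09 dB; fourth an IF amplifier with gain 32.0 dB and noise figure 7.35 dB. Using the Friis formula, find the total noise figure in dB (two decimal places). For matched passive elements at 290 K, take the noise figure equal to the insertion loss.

Convert to linear (a loss of L dB is a gain of −L dB): F_i = 10^(NF_i/10), G_i = 10^(G_i,dB/10)
  Stage 1: F_1 = 10^(0.988/10) = 1.255, G_1 = 10^(−0.988/10) = 0.7965
  Stage 2: F_2 = 10^(3.84/10) = 2.421, G_2 = 10^(11.0/10) = 12.59
  Stage 3: F_3 = 10^(7.09/10) = 5.117, G_3 = 10^(−6.61/10) = 0.2183
  Stage 4: F_4 = 10^(7.35/10) = 5.433, G_4 = 10^(32.0/10) = 1585
Friis cascade:
  F = 1.255 + (2.421 − 1)/0.7965 + (5.117 − 1)/10.03 + (5.433 − 1)/2.189 = 5.475
NF = 10 log₁₀(5.475) = 7.38 dB

7.38 dB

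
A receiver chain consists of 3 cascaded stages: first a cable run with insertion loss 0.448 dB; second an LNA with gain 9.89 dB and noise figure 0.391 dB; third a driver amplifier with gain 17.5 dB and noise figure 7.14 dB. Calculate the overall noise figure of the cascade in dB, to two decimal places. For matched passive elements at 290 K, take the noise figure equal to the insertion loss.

2.27 dB

Convert to linear (a loss of L dB is a gain of −L dB): F_i = 10^(NF_i/10), G_i = 10^(G_i,dB/10)
  Stage 1: F_1 = 10^(0.448/10) = 1.109, G_1 = 10^(−0.448/10) = 0.9020
  Stage 2: F_2 = 10^(0.391/10) = 1.094, G_2 = 10^(9.89/10) = 9.750
  Stage 3: F_3 = 10^(7.14/10) = 5.176, G_3 = 10^(17.5/10) = 56.23
Friis cascade:
  F = 1.109 + (1.094 − 1)/0.9020 + (5.176 − 1)/8.794 = 1.688
NF = 10 log₁₀(1.688) = 2.27 dB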